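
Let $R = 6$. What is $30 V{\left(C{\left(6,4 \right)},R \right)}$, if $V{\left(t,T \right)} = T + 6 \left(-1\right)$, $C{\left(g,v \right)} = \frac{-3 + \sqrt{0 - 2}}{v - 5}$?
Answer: $0$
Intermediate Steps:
$C{\left(g,v \right)} = \frac{-3 + i \sqrt{2}}{-5 + v}$ ($C{\left(g,v \right)} = \frac{-3 + \sqrt{-2}}{-5 + v} = \frac{-3 + i \sqrt{2}}{-5 + v}$)
$V{\left(t,T \right)} = -6 + T$ ($V{\left(t,T \right)} = T - 6 = -6 + T$)
$30 V{\left(C{\left(6,4 \right)},R \right)} = 30 \left(-6 + 6\right) = 30 \cdot 0 = 0$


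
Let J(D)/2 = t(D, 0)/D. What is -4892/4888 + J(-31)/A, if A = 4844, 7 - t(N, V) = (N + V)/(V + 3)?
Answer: -137769701/137625306 ≈ -1.0010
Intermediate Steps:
t(N, V) = 7 - (N + V)/(3 + V) (t(N, V) = 7 - (N + V)/(V + 3) = 7 - (N + V)/(3 + V))
J(D) = 2*(7 - D/3)/D (J(D) = 2*(((21 - D + 6*0)/(3 + 0))/D) = 2*(((21 - D + 0)/3)/D) = 2*(((21 - D)/3)/D) = 2*((7 - D/3)/D) = 2*(7 - D/3)/D)
-4892/4888 + J(-31)/A = -4892/4888 + (-⅔ + 14/(-31))/4844 = -4892*1/4888 + (-⅔ + 14*(-1/31))*(1/4844) = -1223/1222 + (-⅔ - 14/31)*(1/4844) = -1223/1222 - 104/93*1/4844 = -1223/1222 - 26/112623 = -137769701/137625306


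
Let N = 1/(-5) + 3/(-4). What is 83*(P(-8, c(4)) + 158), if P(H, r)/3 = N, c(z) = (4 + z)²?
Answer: 257549/20 ≈ 12877.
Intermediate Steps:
N = -19/20 (N = 1*(-⅕) + 3*(-¼) = -⅕ - ¾ = -19/20 ≈ -0.95000)
P(H, r) = -57/20 (P(H, r) = 3*(-19/20) = -57/20)
83*(P(-8, c(4)) + 158) = 83*(-57/20 + 158) = 83*(3103/20) = 257549/20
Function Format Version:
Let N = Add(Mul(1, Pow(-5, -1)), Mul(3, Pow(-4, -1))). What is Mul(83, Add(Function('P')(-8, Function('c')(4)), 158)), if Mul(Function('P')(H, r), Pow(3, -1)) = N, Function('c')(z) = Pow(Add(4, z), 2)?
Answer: Rational(257549, 20) ≈ 12877.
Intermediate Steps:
N = Rational(-19, 20) (N = Add(Mul(1, Rational(-1, 5)), Mul(3, Rational(-1, 4))) = Add(Rational(-1, 5), Rational(-3, 4)) = Rational(-19, 20) ≈ -0.95000)
Function('P')(H, r) = Rational(-57, 20) (Function('P')(H, r) = Mul(3, Rational(-19, 20)) = Rational(-57, 20))
Mul(83, Add(Function('P')(-8, Function('c')(4)), 158)) = Mul(83, Add(Rational(-57, 20), 158)) = Mul(83, Rational(3103, 20)) = Rational(257549, 20)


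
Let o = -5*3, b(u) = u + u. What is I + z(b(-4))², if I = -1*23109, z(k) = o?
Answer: -22884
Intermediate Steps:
b(u) = 2*u
o = -15
z(k) = -15
I = -23109
I + z(b(-4))² = -23109 + (-15)² = -23109 + 225 = -22884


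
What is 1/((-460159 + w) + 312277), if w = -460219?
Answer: -1/608101 ≈ -1.6445e-6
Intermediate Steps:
1/((-460159 + w) + 312277) = 1/((-460159 - 460219) + 312277) = 1/(-920378 + 312277) = 1/(-608101) = -1/608101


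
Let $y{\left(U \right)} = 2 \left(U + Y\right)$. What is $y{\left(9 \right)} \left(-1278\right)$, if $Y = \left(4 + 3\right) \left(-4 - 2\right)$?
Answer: $84348$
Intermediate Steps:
$Y = -42$ ($Y = 7 \left(-6\right) = -42$)
$y{\left(U \right)} = -84 + 2 U$ ($y{\left(U \right)} = 2 \left(U - 42\right) = 2 \left(-42 + U\right) = -84 + 2 U$)
$y{\left(9 \right)} \left(-1278\right) = \left(-84 + 2 \cdot 9\right) \left(-1278\right) = \left(-84 + 18\right) \left(-1278\right) = \left(-66\right) \left(-1278\right) = 84348$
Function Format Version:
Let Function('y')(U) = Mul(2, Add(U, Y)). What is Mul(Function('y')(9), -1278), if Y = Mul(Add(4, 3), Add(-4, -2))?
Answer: 84348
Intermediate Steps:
Y = -42 (Y = Mul(7, -6) = -42)
Function('y')(U) = Add(-84, Mul(2, U)) (Function('y')(U) = Mul(2, Add(U, -42)) = Mul(2, Add(-42, U)) = Add(-84, Mul(2, U)))
Mul(Function('y')(9), -1278) = Mul(Add(-84, Mul(2, 9)), -1278) = Mul(Add(-84, 18), -1278) = Mul(-66, -1278) = 84348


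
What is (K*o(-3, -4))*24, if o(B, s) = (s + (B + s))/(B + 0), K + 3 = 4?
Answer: 88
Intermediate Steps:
K = 1 (K = -3 + 4 = 1)
o(B, s) = (B + 2*s)/B
(K*o(-3, -4))*24 = (1*((-3 + 2*(-4))/(-3)))*24 = (1*(-(-3 - 8)/3))*24 = (1*(-⅓*(-11)))*24 = (1*(11/3))*24 = (11/3)*24 = 88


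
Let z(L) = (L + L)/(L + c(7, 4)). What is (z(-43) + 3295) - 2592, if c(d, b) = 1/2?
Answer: 59927/85 ≈ 705.02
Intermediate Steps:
c(d, b) = ½
z(L) = 2*L/(½ + L) (z(L) = (L + L)/(L + ½) = (2*L)/(½ + L) = 2*L/(½ + L))
(z(-43) + 3295) - 2592 = (4*(-43)/(1 + 2*(-43)) + 3295) - 2592 = (4*(-43)/(1 - 86) + 3295) - 2592 = (4*(-43)/(-85) + 3295) - 2592 = (4*(-43)*(-1/85) + 3295) - 2592 = (172/85 + 3295) - 2592 = 280247/85 - 2592 = 59927/85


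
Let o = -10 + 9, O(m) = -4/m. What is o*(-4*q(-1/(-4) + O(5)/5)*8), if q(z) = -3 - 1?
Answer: -128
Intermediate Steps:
q(z) = -4
o = -1
o*(-4*q(-1/(-4) + O(5)/5)*8) = -(-4*(-4))*8 = -16*8 = -1*128 = -128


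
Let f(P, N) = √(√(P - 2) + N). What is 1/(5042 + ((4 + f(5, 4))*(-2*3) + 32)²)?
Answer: 1/(2*(2521 + 2*(4 - 3*√(4 + √3))²)) ≈ 0.00019675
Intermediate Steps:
f(P, N) = √(N + √(-2 + P)) (f(P, N) = √(√(-2 + P) + N) = √(N + √(-2 + P)))
1/(5042 + ((4 + f(5, 4))*(-2*3) + 32)²) = 1/(5042 + ((4 + √(4 + √(-2 + 5)))*(-2*3) + 32)²) = 1/(5042 + ((4 + √(4 + √3))*(-6) + 32)²) = 1/(5042 + ((-24 - 6*√(4 + √3)) + 32)²) = 1/(5042 + (8 - 6*√(4 + √3))²)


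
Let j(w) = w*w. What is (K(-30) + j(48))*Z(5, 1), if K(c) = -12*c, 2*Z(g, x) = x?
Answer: 1332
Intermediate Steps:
Z(g, x) = x/2
j(w) = w²
(K(-30) + j(48))*Z(5, 1) = (-12*(-30) + 48²)*((½)*1) = (360 + 2304)*(½) = 2664*(½) = 1332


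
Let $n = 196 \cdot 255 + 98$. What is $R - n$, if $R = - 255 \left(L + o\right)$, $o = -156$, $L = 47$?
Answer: $-22283$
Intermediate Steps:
$R = 27795$ ($R = - 255 \left(47 - 156\right) = \left(-255\right) \left(-109\right) = 27795$)
$n = 50078$ ($n = 49980 + 98 = 50078$)
$R - n = 27795 - 50078 = -22283$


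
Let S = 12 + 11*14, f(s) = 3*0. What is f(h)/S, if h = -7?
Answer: 0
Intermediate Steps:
f(s) = 0
S = 166 (S = 12 + 154 = 166)
f(h)/S = 0/166 = 0*(1/166) = 0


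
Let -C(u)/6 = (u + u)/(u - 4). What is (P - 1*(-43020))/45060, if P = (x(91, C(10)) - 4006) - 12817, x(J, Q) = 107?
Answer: 2192/3755 ≈ 0.58375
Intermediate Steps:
C(u) = -12*u/(-4 + u) (C(u) = -6*(u + u)/(u - 4) = -6*2*u/(-4 + u) = -12*u/(-4 + u))
P = -16716 (P = (107 - 4006) - 12817 = -3899 - 12817 = -16716)
(P - 1*(-43020))/45060 = (-16716 - 1*(-43020))/45060 = (-16716 + 43020)*(1/45060) = 26304*(1/45060) = 2192/3755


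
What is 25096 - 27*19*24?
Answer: 12784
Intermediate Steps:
25096 - 27*19*24 = 25096 - 513*24 = 25096 - 1*12312 = 25096 - 12312 = 12784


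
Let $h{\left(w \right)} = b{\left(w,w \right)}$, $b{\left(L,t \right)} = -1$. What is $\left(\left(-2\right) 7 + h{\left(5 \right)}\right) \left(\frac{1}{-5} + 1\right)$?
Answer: $-12$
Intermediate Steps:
$h{\left(w \right)} = -1$
$\left(\left(-2\right) 7 + h{\left(5 \right)}\right) \left(\frac{1}{-5} + 1\right) = \left(\left(-2\right) 7 - 1\right) \left(\frac{1}{-5} + 1\right) = \left(-14 - 1\right) \left(- \frac{1}{5} + 1\right) = \left(-15\right) \frac{4}{5} = -12$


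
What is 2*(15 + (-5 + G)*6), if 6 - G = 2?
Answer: 18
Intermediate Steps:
G = 4 (G = 6 - 1*2 = 6 - 2 = 4)
2*(15 + (-5 + G)*6) = 2*(15 + (-5 + 4)*6) = 2*(15 - 1*6) = 2*(15 - 6) = 2*9 = 18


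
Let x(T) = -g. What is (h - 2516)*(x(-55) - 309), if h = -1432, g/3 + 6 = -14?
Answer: 983052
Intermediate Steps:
g = -60 (g = -18 + 3*(-14) = -18 - 42 = -60)
x(T) = 60 (x(T) = -1*(-60) = 60)
(h - 2516)*(x(-55) - 309) = (-1432 - 2516)*(60 - 309) = -3948*(-249) = 983052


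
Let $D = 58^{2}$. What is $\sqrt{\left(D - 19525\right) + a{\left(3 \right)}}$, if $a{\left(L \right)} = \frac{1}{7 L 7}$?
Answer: $\frac{i \sqrt{7126998}}{21} \approx 127.13 i$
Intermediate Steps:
$D = 3364$
$a{\left(L \right)} = \frac{1}{49 L}$
$\sqrt{\left(D - 19525\right) + a{\left(3 \right)}} = \sqrt{\left(3364 - 19525\right) + \frac{1}{49 \cdot 3}} = \sqrt{\left(3364 - 19525\right) + \frac{1}{49} \cdot \frac{1}{3}} = \sqrt{-16161 + \frac{1}{147}} = \sqrt{- \frac{2375666}{147}} = \frac{i \sqrt{7126998}}{21}$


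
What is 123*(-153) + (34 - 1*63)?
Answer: -18848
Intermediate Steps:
123*(-153) + (34 - 1*63) = -18819 + (34 - 63) = -18819 - 29 = -18848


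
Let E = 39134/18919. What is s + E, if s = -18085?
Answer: -342110981/18919 ≈ -18083.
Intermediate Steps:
E = 39134/18919 (E = 39134*(1/18919) = 39134/18919 ≈ 2.0685)
s + E = -18085 + 39134/18919 = -342110981/18919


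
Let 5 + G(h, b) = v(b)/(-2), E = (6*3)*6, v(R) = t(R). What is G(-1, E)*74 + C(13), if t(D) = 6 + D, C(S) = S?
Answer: -4575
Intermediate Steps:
v(R) = 6 + R
E = 108 (E = 18*6 = 108)
G(h, b) = -8 - b/2 (G(h, b) = -5 + (6 + b)/(-2) = -5 + (6 + b)*(-½) = -5 + (-3 - b/2) = -8 - b/2)
G(-1, E)*74 + C(13) = (-8 - ½*108)*74 + 13 = (-8 - 54)*74 + 13 = -62*74 + 13 = -4588 + 13 = -4575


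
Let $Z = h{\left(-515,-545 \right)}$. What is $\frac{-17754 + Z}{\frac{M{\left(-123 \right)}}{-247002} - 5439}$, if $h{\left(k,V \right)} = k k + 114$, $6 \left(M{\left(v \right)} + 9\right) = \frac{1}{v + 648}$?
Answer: $- \frac{192635069035500}{4231848187351} \approx -45.52$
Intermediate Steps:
$M{\left(v \right)} = -9 + \frac{1}{6 \left(648 + v\right)}$ ($M{\left(v \right)} = -9 + \frac{1}{6 \left(v + 648\right)} = -9 + \frac{1}{6 \left(648 + v\right)}$)
$h{\left(k,V \right)} = 114 + k^{2}$ ($h{\left(k,V \right)} = k^{2} + 114 = 114 + k^{2}$)
$Z = 265339$ ($Z = 114 + \left(-515\right)^{2} = 114 + 265225 = 265339$)
$\frac{-17754 + Z}{\frac{M{\left(-123 \right)}}{-247002} - 5439} = \frac{-17754 + 265339}{\frac{\frac{1}{6} \frac{1}{648 - 123} \left(-34991 - -6642\right)}{-247002} - 5439} = \frac{247585}{\frac{-34991 + 6642}{6 \cdot 525} \left(- \frac{1}{247002}\right) - 5439} = \frac{247585}{\frac{1}{6} \cdot \frac{1}{525} \left(-28349\right) \left(- \frac{1}{247002}\right) - 5439} = \frac{247585}{\left(- \frac{28349}{3150}\right) \left(- \frac{1}{247002}\right) - 5439} = \frac{247585}{\frac{28349}{778056300} - 5439} = \frac{247585}{- \frac{4231848187351}{778056300}} = 247585 \left(- \frac{778056300}{4231848187351}\right) = - \frac{192635069035500}{4231848187351}$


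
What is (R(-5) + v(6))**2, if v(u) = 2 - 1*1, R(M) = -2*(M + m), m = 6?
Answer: 1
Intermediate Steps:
R(M) = -12 - 2*M (R(M) = -2*(M + 6) = -2*(6 + M) = -12 - 2*M)
v(u) = 1 (v(u) = 2 - 1 = 1)
(R(-5) + v(6))**2 = ((-12 - 2*(-5)) + 1)**2 = ((-12 + 10) + 1)**2 = (-2 + 1)**2 = (-1)**2 = 1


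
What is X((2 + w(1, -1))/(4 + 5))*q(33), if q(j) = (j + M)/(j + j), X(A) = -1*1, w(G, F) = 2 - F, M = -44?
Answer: 1/6 ≈ 0.16667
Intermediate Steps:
X(A) = -1
q(j) = (-44 + j)/(2*j) (q(j) = (j - 44)/(j + j) = (-44 + j)/((2*j)) = (-44 + j)*(1/(2*j)) = (-44 + j)/(2*j))
X((2 + w(1, -1))/(4 + 5))*q(33) = -(-44 + 33)/(2*33) = -(-11)/(2*33) = -1*(-1/6) = 1/6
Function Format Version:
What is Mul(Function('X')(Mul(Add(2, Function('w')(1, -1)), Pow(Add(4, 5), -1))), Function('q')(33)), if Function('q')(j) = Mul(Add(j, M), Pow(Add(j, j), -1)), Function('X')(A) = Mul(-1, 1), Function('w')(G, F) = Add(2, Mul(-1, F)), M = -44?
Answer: Rational(1, 6) ≈ 0.16667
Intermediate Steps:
Function('X')(A) = -1
Function('q')(j) = Mul(Rational(1, 2), Pow(j, -1), Add(-44, j)) (Function('q')(j) = Mul(Add(j, -44), Pow(Add(j, j), -1)) = Mul(Add(-44, j), Pow(Mul(2, j), -1)) = Mul(Add(-44, j), Mul(Rational(1, 2), Pow(j, -1))) = Mul(Rational(1, 2), Pow(j, -1), Add(-44, j)))
Mul(Function('X')(Mul(Add(2, Function('w')(1, -1)), Pow(Add(4, 5), -1))), Function('q')(33)) = Mul(-1, Mul(Rational(1, 2), Pow(33, -1), Add(-44, 33))) = Mul(-1, Mul(Rational(1, 2), Rational(1, 33), -11)) = Mul(-1, Rational(-1, 6)) = Rational(1, 6)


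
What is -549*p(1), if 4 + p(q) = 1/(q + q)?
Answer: 3843/2 ≈ 1921.5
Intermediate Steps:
p(q) = -4 + 1/(2*q) (p(q) = -4 + 1/(q + q) = -4 + 1/(2*q))
-549*p(1) = -549*(-4 + (½)/1) = -549*(-4 + (½)*1) = -549*(-4 + ½) = -549*(-7/2) = 3843/2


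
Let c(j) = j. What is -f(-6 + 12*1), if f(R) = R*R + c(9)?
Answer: -45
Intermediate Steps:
f(R) = 9 + R² (f(R) = R*R + 9 = R² + 9 = 9 + R²)
-f(-6 + 12*1) = -(9 + (-6 + 12*1)²) = -(9 + (-6 + 12)²) = -(9 + 6²) = -(9 + 36) = -1*45 = -45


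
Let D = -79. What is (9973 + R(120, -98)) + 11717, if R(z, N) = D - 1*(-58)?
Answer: 21669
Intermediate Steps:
R(z, N) = -21 (R(z, N) = -79 - 1*(-58) = -79 + 58 = -21)
(9973 + R(120, -98)) + 11717 = (9973 - 21) + 11717 = 9952 + 11717 = 21669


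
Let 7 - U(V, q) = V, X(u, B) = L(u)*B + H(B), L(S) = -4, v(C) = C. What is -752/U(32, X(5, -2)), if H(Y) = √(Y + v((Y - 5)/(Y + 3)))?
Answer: 752/25 ≈ 30.080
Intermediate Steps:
H(Y) = √(Y + (-5 + Y)/(3 + Y)) (H(Y) = √(Y + (Y - 5)/(Y + 3)) = √(Y + (-5 + Y)/(3 + Y)))
X(u, B) = √((-5 + B + B*(3 + B))/(3 + B)) - 4*B (X(u, B) = -4*B + √((-5 + B + B*(3 + B))/(3 + B)) = √((-5 + B + B*(3 + B))/(3 + B)) - 4*B)
U(V, q) = 7 - V
-752/U(32, X(5, -2)) = -752/(7 - 1*32) = -752/(7 - 32) = -752/(-25) = -752*(-1/25) = 752/25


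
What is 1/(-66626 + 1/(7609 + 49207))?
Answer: -56816/3785422815 ≈ -1.5009e-5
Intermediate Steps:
1/(-66626 + 1/(7609 + 49207)) = 1/(-66626 + 1/56816) = 1/(-3785422815/56816) = -56816/3785422815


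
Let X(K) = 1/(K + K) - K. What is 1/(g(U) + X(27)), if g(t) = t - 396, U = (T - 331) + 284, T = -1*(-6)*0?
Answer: -54/25379 ≈ -0.0021277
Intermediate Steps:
T = 0 (T = 6*0 = 0)
X(K) = 1/(2*K) - K
U = -47 (U = (0 - 331) + 284 = -331 + 284 = -47)
g(t) = -396 + t
1/(g(U) + X(27)) = 1/((-396 - 47) + ((½)/27 - 1*27)) = 1/(-443 + ((½)*(1/27) - 27)) = 1/(-443 + (1/54 - 27)) = 1/(-443 - 1457/54) = 1/(-25379/54) = -54/25379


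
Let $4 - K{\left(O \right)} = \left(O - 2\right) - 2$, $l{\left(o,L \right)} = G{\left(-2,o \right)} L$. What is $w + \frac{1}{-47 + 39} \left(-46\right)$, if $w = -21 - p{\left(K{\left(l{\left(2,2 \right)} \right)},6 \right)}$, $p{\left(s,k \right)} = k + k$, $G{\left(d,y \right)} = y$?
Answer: $- \frac{109}{4} \approx -27.25$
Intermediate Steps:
$l{\left(o,L \right)} = L o$ ($l{\left(o,L \right)} = o L = L o$)
$K{\left(O \right)} = 8 - O$ ($K{\left(O \right)} = 4 - \left(\left(O - 2\right) - 2\right) = 4 - \left(\left(-2 + O\right) - 2\right) = 4 - \left(-4 + O\right) = 8 - O$)
$p{\left(s,k \right)} = 2 k$
$w = -33$ ($w = -21 - 2 \cdot 6 = -21 - 12 = -33$)
$w + \frac{1}{-47 + 39} \left(-46\right) = -33 + \frac{1}{-47 + 39} \left(-46\right) = -33 + \frac{1}{-8} \left(-46\right) = -33 - - \frac{23}{4} = -33 + \frac{23}{4} = - \frac{109}{4}$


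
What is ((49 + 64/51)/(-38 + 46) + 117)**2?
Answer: 2529989401/166464 ≈ 15198.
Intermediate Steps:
((49 + 64/51)/(-38 + 46) + 117)**2 = ((49 + 64*(1/51))/8 + 117)**2 = ((49 + 64/51)*(1/8) + 117)**2 = ((2563/51)*(1/8) + 117)**2 = (2563/408 + 117)**2 = (50299/408)**2 = 2529989401/166464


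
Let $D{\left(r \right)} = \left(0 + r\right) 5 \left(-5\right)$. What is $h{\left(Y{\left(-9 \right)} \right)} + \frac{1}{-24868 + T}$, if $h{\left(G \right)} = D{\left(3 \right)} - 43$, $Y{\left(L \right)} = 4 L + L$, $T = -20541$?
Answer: $- \frac{5358263}{45409} \approx -118.0$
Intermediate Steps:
$D{\left(r \right)} = - 25 r$ ($D{\left(r \right)} = r 5 \left(-5\right) = 5 r \left(-5\right) = - 25 r$)
$Y{\left(L \right)} = 5 L$
$h{\left(G \right)} = -118$ ($h{\left(G \right)} = \left(-25\right) 3 - 43 = -75 - 43 = -118$)
$h{\left(Y{\left(-9 \right)} \right)} + \frac{1}{-24868 + T} = -118 + \frac{1}{-24868 - 20541} = -118 + \frac{1}{-45409} = -118 - \frac{1}{45409} = - \frac{5358263}{45409}$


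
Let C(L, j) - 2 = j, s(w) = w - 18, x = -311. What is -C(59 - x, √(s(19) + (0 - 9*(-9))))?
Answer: -2 - √82 ≈ -11.055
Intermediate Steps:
s(w) = -18 + w
C(L, j) = 2 + j
-C(59 - x, √(s(19) + (0 - 9*(-9)))) = -(2 + √((-18 + 19) + (0 - 9*(-9)))) = -(2 + √(1 + (0 + 81))) = -(2 + √(1 + 81)) = -(2 + √82) = -2 - √82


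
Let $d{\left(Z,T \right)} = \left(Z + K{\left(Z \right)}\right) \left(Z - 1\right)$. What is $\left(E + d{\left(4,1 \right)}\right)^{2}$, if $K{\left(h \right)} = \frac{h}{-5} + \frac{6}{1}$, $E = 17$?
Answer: $\frac{49729}{25} \approx 1989.2$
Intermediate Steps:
$K{\left(h \right)} = 6 - \frac{h}{5}$ ($K{\left(h \right)} = h \left(- \frac{1}{5}\right) + 6 \cdot 1 = - \frac{h}{5} + 6 = 6 - \frac{h}{5}$)
$d{\left(Z,T \right)} = \left(-1 + Z\right) \left(6 + \frac{4 Z}{5}\right)$ ($d{\left(Z,T \right)} = \left(Z - \left(-6 + \frac{Z}{5}\right)\right) \left(Z - 1\right) = \left(6 + \frac{4 Z}{5}\right) \left(-1 + Z\right) = \left(-1 + Z\right) \left(6 + \frac{4 Z}{5}\right)$)
$\left(E + d{\left(4,1 \right)}\right)^{2} = \left(17 + \left(-6 + \frac{4 \cdot 4^{2}}{5} + \frac{26}{5} \cdot 4\right)\right)^{2} = \left(17 + \left(-6 + \frac{4}{5} \cdot 16 + \frac{104}{5}\right)\right)^{2} = \left(17 + \left(-6 + \frac{64}{5} + \frac{104}{5}\right)\right)^{2} = \left(17 + \frac{138}{5}\right)^{2} = \left(\frac{223}{5}\right)^{2} = \frac{49729}{25}$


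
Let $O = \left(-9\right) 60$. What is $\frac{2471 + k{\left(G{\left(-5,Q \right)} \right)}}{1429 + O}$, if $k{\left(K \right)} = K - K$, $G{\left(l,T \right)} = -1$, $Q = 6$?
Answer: $\frac{353}{127} \approx 2.7795$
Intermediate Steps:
$O = -540$
$k{\left(K \right)} = 0$
$\frac{2471 + k{\left(G{\left(-5,Q \right)} \right)}}{1429 + O} = \frac{2471 + 0}{1429 - 540} = \frac{2471}{889} = 2471 \cdot \frac{1}{889} = \frac{353}{127}$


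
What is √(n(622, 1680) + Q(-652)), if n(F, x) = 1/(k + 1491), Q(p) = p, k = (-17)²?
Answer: 3*I*√57383195/890 ≈ 25.534*I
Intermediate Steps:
k = 289
n(F, x) = 1/1780 (n(F, x) = 1/(289 + 1491) = 1/1780)
√(n(622, 1680) + Q(-652)) = √(1/1780 - 652) = √(-1160559/1780) = 3*I*√57383195/890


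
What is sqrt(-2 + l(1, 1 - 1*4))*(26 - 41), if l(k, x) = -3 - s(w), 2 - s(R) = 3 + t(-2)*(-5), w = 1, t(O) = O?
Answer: -15*sqrt(6) ≈ -36.742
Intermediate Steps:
s(R) = -11 (s(R) = 2 - (3 - 2*(-5)) = 2 - (3 + 10) = 2 - 1*13 = 2 - 13 = -11)
l(k, x) = 8 (l(k, x) = -3 - 1*(-11) = -3 + 11 = 8)
sqrt(-2 + l(1, 1 - 1*4))*(26 - 41) = sqrt(-2 + 8)*(26 - 41) = sqrt(6)*(-15) = -15*sqrt(6)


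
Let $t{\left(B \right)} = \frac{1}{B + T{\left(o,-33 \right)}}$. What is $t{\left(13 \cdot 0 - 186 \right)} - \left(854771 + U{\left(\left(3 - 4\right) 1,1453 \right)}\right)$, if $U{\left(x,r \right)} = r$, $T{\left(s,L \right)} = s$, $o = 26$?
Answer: $- \frac{136995841}{160} \approx -8.5622 \cdot 10^{5}$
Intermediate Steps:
$t{\left(B \right)} = \frac{1}{26 + B}$ ($t{\left(B \right)} = \frac{1}{B + 26} = \frac{1}{26 + B}$)
$t{\left(13 \cdot 0 - 186 \right)} - \left(854771 + U{\left(\left(3 - 4\right) 1,1453 \right)}\right) = \frac{1}{26 + \left(13 \cdot 0 - 186\right)} - 856224 = \frac{1}{26 + \left(0 - 186\right)} - 856224 = \frac{1}{26 - 186} - 856224 = \frac{1}{-160} - 856224 = - \frac{1}{160} - 856224 = - \frac{136995841}{160}$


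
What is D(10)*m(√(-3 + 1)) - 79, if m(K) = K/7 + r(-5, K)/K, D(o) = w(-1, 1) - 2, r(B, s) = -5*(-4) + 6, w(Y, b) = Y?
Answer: -79 + 270*I*√2/7 ≈ -79.0 + 54.548*I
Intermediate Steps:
r(B, s) = 26 (r(B, s) = 20 + 6 = 26)
D(o) = -3 (D(o) = -1 - 2 = -3)
m(K) = 26/K + K/7 (m(K) = K/7 + 26/K = 26/K + K/7)
D(10)*m(√(-3 + 1)) - 79 = -3*(26/(√(-3 + 1)) + √(-3 + 1)/7) - 79 = -3*(26/(√(-2)) + √(-2)/7) - 79 = -3*(26/((I*√2)) + (I*√2)/7) - 79 = -3*(26*(-I*√2/2) + I*√2/7) - 79 = -3*(-13*I*√2 + I*√2/7) - 79 = -(-270)*I*√2/7 - 79 = 270*I*√2/7 - 79 = -79 + 270*I*√2/7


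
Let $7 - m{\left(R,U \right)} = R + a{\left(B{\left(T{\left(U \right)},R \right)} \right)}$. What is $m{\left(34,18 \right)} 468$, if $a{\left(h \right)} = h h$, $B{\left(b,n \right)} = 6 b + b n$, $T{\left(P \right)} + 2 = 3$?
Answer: $-761436$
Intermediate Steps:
$T{\left(P \right)} = 1$ ($T{\left(P \right)} = -2 + 3 = 1$)
$a{\left(h \right)} = h^{2}$
$m{\left(R,U \right)} = 7 - R - \left(6 + R\right)^{2}$ ($m{\left(R,U \right)} = 7 - \left(R + \left(1 \left(6 + R\right)\right)^{2}\right) = 7 - \left(R + \left(6 + R\right)^{2}\right) = 7 - R - \left(6 + R\right)^{2}$)
$m{\left(34,18 \right)} 468 = \left(7 - 34 - \left(6 + 34\right)^{2}\right) 468 = \left(7 - 34 - 40^{2}\right) 468 = \left(7 - 34 - 1600\right) 468 = \left(-1627\right) 468 = -761436$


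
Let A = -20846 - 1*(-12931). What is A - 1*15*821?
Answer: -20230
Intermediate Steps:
A = -7915 (A = -20846 + 12931 = -7915)
A - 1*15*821 = -7915 - 1*15*821 = -7915 - 15*821 = -7915 - 12315 = -20230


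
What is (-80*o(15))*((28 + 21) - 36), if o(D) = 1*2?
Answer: -2080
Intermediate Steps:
o(D) = 2
(-80*o(15))*((28 + 21) - 36) = (-80*2)*((28 + 21) - 36) = -160*(49 - 36) = -160*13 = -2080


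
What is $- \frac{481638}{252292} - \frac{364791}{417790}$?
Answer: $- \frac{36657173874}{13175634335} \approx -2.7822$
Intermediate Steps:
$- \frac{481638}{252292} - \frac{364791}{417790} = \left(-481638\right) \frac{1}{252292} - \frac{364791}{417790} = - \frac{240819}{126146} - \frac{364791}{417790} = - \frac{36657173874}{13175634335}$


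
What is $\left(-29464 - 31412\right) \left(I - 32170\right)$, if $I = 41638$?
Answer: $-576373968$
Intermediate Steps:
$\left(-29464 - 31412\right) \left(I - 32170\right) = \left(-29464 - 31412\right) \left(41638 - 32170\right) = \left(-60876\right) 9468 = -576373968$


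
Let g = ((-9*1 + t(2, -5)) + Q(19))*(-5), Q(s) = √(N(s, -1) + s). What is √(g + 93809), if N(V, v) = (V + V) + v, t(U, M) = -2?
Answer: √(93864 - 10*√14) ≈ 306.31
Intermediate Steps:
N(V, v) = v + 2*V (N(V, v) = 2*V + v = v + 2*V)
Q(s) = √(-1 + 3*s) (Q(s) = √((-1 + 2*s) + s) = √(-1 + 3*s))
g = 55 - 10*√14 (g = ((-9*1 - 2) + √(-1 + 3*19))*(-5) = ((-9 - 2) + √(-1 + 57))*(-5) = (-11 + √56)*(-5) = (-11 + 2*√14)*(-5) = 55 - 10*√14 ≈ 17.583)
√(g + 93809) = √((55 - 10*√14) + 93809) = √(93864 - 10*√14)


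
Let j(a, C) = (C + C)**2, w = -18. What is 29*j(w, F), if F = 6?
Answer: 4176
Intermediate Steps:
j(a, C) = 4*C**2 (j(a, C) = (2*C)**2 = 4*C**2)
29*j(w, F) = 29*(4*6**2) = 29*(4*36) = 29*144 = 4176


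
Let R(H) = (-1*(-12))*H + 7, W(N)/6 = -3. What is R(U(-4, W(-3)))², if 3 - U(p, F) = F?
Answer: 67081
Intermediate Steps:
W(N) = -18 (W(N) = 6*(-3) = -18)
U(p, F) = 3 - F
R(H) = 7 + 12*H (R(H) = 12*H + 7 = 7 + 12*H)
R(U(-4, W(-3)))² = (7 + 12*(3 - 1*(-18)))² = (7 + 12*(3 + 18))² = (7 + 12*21)² = (7 + 252)² = 259² = 67081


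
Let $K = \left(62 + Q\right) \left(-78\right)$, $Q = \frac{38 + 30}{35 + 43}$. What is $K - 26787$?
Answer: $-31691$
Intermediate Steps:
$Q = \frac{34}{39}$ ($Q = \frac{68}{78} = 68 \cdot \frac{1}{78} = \frac{34}{39} \approx 0.87179$)
$K = -4904$ ($K = \left(62 + \frac{34}{39}\right) \left(-78\right) = \frac{2452}{39} \left(-78\right) = -4904$)
$K - 26787 = -4904 - 26787 = -31691$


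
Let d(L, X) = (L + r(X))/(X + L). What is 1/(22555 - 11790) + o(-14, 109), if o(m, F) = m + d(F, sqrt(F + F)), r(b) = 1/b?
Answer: -1629830867/125552195 - 217*sqrt(218)/23326 ≈ -13.119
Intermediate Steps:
d(L, X) = (L + 1/X)/(L + X) (d(L, X) = (L + 1/X)/(X + L) = (L + 1/X)/(L + X))
o(m, F) = m + sqrt(2)*(1 + sqrt(2)*F**(3/2))/(2*sqrt(F)*(F + sqrt(2)*sqrt(F))) (o(m, F) = m + (1 + F*sqrt(F + F))/((sqrt(F + F))*(F + sqrt(F + F))) = m + (1 + F*sqrt(2*F))/((sqrt(2*F))*(F + sqrt(2*F))) = m + (1 + F*(sqrt(2)*sqrt(F)))/(((sqrt(2)*sqrt(F)))*(F + sqrt(2)*sqrt(F))) = m + (sqrt(2)/(2*sqrt(F)))*(1 + sqrt(2)*F**(3/2))/(F + sqrt(2)*sqrt(F)) = m + sqrt(2)*(1 + sqrt(2)*F**(3/2))/(2*sqrt(F)*(F + sqrt(2)*sqrt(F))))
1/(22555 - 11790) + o(-14, 109) = 1/(22555 - 11790) + (109**(3/2) + sqrt(2)/2 - 1526*sqrt(109) + 109*(-14)*sqrt(2))/(109**(3/2) + 109*sqrt(2)) = 1/10765 + (109*sqrt(109) + sqrt(2)/2 - 1526*sqrt(109) - 1526*sqrt(2))/(109*sqrt(109) + 109*sqrt(2)) = 1/10765 + (109*sqrt(109) + sqrt(2)/2 - 1526*sqrt(109) - 1526*sqrt(2))/(109*sqrt(2) + 109*sqrt(109)) = 1/10765 + (-1417*sqrt(109) - 3051*sqrt(2)/2)/(109*sqrt(2) + 109*sqrt(109))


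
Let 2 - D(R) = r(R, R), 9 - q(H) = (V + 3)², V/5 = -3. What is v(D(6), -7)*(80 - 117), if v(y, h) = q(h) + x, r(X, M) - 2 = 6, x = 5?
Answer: 4810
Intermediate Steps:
V = -15 (V = 5*(-3) = -15)
q(H) = -135 (q(H) = 9 - (-15 + 3)² = 9 - 1*(-12)² = 9 - 1*144 = 9 - 144 = -135)
r(X, M) = 8 (r(X, M) = 2 + 6 = 8)
D(R) = -6 (D(R) = 2 - 1*8 = 2 - 8 = -6)
v(y, h) = -130 (v(y, h) = -135 + 5 = -130)
v(D(6), -7)*(80 - 117) = -130*(80 - 117) = -130*(-37) = 4810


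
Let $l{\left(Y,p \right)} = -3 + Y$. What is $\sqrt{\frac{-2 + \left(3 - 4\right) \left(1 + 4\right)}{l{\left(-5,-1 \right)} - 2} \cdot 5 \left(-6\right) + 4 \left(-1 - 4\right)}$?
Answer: $i \sqrt{41} \approx 6.4031 i$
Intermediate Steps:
$\sqrt{\frac{-2 + \left(3 - 4\right) \left(1 + 4\right)}{l{\left(-5,-1 \right)} - 2} \cdot 5 \left(-6\right) + 4 \left(-1 - 4\right)} = \sqrt{\frac{-2 + \left(3 - 4\right) \left(1 + 4\right)}{\left(-3 - 5\right) - 2} \cdot 5 \left(-6\right) + 4 \left(-1 - 4\right)} = \sqrt{\frac{-2 - 5}{-8 - 2} \cdot 5 \left(-6\right) + 4 \left(-5\right)} = \sqrt{\frac{-2 - 5}{-10} \cdot 5 \left(-6\right) - 20} = \sqrt{\left(-7\right) \left(- \frac{1}{10}\right) 5 \left(-6\right) - 20} = \sqrt{\frac{7}{10} \cdot 5 \left(-6\right) - 20} = \sqrt{\frac{7}{2} \left(-6\right) - 20} = \sqrt{-21 - 20} = \sqrt{-41} = i \sqrt{41}$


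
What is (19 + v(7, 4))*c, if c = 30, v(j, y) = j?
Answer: 780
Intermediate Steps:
(19 + v(7, 4))*c = (19 + 7)*30 = 26*30 = 780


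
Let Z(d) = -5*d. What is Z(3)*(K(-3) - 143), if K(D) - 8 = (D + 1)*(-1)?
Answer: 1995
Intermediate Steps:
K(D) = 7 - D (K(D) = 8 + (D + 1)*(-1) = 8 + (1 + D)*(-1) = 8 + (-1 - D) = 7 - D)
Z(3)*(K(-3) - 143) = (-5*3)*((7 - 1*(-3)) - 143) = -15*((7 + 3) - 143) = -15*(10 - 143) = -15*(-133) = 1995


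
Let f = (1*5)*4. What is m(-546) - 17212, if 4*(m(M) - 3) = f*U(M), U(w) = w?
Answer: -19939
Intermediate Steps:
f = 20 (f = 5*4 = 20)
m(M) = 3 + 5*M (m(M) = 3 + (20*M)/4 = 3 + 5*M)
m(-546) - 17212 = (3 + 5*(-546)) - 17212 = (3 - 2730) - 17212 = -2727 - 17212 = -19939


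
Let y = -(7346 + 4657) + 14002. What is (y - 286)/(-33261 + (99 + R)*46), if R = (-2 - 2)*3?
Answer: -571/9753 ≈ -0.058546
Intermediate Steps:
y = 1999 (y = -1*12003 + 14002 = -12003 + 14002 = 1999)
R = -12 (R = -4*3 = -12)
(y - 286)/(-33261 + (99 + R)*46) = (1999 - 286)/(-33261 + (99 - 12)*46) = 1713/(-33261 + 87*46) = 1713/(-33261 + 4002) = 1713/(-29259) = 1713*(-1/29259) = -571/9753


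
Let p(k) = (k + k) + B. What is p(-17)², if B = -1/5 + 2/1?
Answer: 25921/25 ≈ 1036.8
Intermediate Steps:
B = 9/5 (B = -1*⅕ + 2*1 = -⅕ + 2 = 9/5 ≈ 1.8000)
p(k) = 9/5 + 2*k (p(k) = (k + k) + 9/5 = 2*k + 9/5 = 9/5 + 2*k)
p(-17)² = (9/5 + 2*(-17))² = (9/5 - 34)² = (-161/5)² = 25921/25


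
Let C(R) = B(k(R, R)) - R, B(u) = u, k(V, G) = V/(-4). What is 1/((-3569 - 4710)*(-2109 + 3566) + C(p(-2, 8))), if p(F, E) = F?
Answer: -2/24125001 ≈ -8.2902e-8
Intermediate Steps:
k(V, G) = -V/4 (k(V, G) = V*(-¼) = -V/4)
C(R) = -5*R/4 (C(R) = -R/4 - R = -5*R/4)
1/((-3569 - 4710)*(-2109 + 3566) + C(p(-2, 8))) = 1/((-3569 - 4710)*(-2109 + 3566) - 5/4*(-2)) = 1/(-8279*1457 + 5/2) = 1/(-12062503 + 5/2) = 1/(-24125001/2) = -2/24125001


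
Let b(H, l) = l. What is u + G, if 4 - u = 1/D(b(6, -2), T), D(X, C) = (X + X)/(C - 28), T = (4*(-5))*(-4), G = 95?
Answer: 112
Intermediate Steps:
T = 80 (T = -20*(-4) = 80)
D(X, C) = 2*X/(-28 + C) (D(X, C) = (2*X)/(-28 + C) = 2*X/(-28 + C))
u = 17 (u = 4 - 1/(2*(-2)/(-28 + 80)) = 4 - 1/(2*(-2)/52) = 4 - 1/(2*(-2)*(1/52)) = 4 - 1/(-1/13) = 4 - 1*(-13) = 4 + 13 = 17)
u + G = 17 + 95 = 112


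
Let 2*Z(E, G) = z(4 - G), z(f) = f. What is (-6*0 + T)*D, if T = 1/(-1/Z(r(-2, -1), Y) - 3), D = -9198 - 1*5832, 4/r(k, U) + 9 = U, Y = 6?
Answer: 7515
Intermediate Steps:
r(k, U) = 4/(-9 + U)
Z(E, G) = 2 - G/2 (Z(E, G) = (4 - G)/2 = 2 - G/2)
D = -15030 (D = -9198 - 5832 = -15030)
T = -½ (T = 1/(-1/(2 - ½*6) - 3) = 1/(-1/(2 - 3) - 3) = 1/(-1/(-1) - 3) = 1/(-1*(-1) - 3) = 1/(1 - 3) = 1/(-2) = -½ ≈ -0.50000)
(-6*0 + T)*D = (-6*0 - ½)*(-15030) = (0 - ½)*(-15030) = -½*(-15030) = 7515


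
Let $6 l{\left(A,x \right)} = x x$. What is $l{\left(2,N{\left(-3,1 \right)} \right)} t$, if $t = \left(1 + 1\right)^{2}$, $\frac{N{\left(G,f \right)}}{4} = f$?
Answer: $\frac{32}{3} \approx 10.667$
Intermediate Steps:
$N{\left(G,f \right)} = 4 f$
$l{\left(A,x \right)} = \frac{x^{2}}{6}$ ($l{\left(A,x \right)} = \frac{x x}{6} = \frac{x^{2}}{6}$)
$t = 4$ ($t = 2^{2} = 4$)
$l{\left(2,N{\left(-3,1 \right)} \right)} t = \frac{\left(4 \cdot 1\right)^{2}}{6} \cdot 4 = \frac{4^{2}}{6} \cdot 4 = \frac{1}{6} \cdot 16 \cdot 4 = \frac{8}{3} \cdot 4 = \frac{32}{3}$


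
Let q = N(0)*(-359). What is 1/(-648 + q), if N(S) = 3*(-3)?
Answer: 1/2583 ≈ 0.00038715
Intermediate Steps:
N(S) = -9
q = 3231 (q = -9*(-359) = 3231)
1/(-648 + q) = 1/(-648 + 3231) = 1/2583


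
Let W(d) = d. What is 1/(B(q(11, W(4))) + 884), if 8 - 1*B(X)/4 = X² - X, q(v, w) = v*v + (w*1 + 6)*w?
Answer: -1/102124 ≈ -9.7920e-6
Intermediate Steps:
q(v, w) = v² + w*(6 + w) (q(v, w) = v² + (w + 6)*w = v² + (6 + w)*w = v² + w*(6 + w))
B(X) = 32 - 4*X² + 4*X (B(X) = 32 - 4*(X² - X) = 32 + (-4*X² + 4*X) = 32 - 4*X² + 4*X)
1/(B(q(11, W(4))) + 884) = 1/((32 - 4*(11² + 4² + 6*4)² + 4*(11² + 4² + 6*4)) + 884) = 1/((32 - 4*(121 + 16 + 24)² + 4*(121 + 16 + 24)) + 884) = 1/((32 - 4*161² + 4*161) + 884) = 1/((32 - 4*25921 + 644) + 884) = 1/((32 - 103684 + 644) + 884) = 1/(-103008 + 884) = 1/(-102124) = -1/102124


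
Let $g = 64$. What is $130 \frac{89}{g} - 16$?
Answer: $\frac{5273}{32} \approx 164.78$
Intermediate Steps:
$130 \frac{89}{g} - 16 = 130 \cdot \frac{89}{64} - 16 = \frac{5785}{32} - 16 = \frac{5273}{32}$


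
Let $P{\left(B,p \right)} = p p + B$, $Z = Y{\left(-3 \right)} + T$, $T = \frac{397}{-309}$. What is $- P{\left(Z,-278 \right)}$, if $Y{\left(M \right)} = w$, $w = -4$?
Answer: $- \frac{23879123}{309} \approx -77279.0$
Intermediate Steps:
$T = - \frac{397}{309}$ ($T = 397 \left(- \frac{1}{309}\right) = - \frac{397}{309} \approx -1.2848$)
$Y{\left(M \right)} = -4$
$Z = - \frac{1633}{309}$ ($Z = -4 - \frac{397}{309} = - \frac{1633}{309} \approx -5.2848$)
$P{\left(B,p \right)} = B + p^{2}$ ($P{\left(B,p \right)} = p^{2} + B = B + p^{2}$)
$- P{\left(Z,-278 \right)} = - (- \frac{1633}{309} + \left(-278\right)^{2}) = - (- \frac{1633}{309} + 77284) = \left(-1\right) \frac{23879123}{309} = - \frac{23879123}{309}$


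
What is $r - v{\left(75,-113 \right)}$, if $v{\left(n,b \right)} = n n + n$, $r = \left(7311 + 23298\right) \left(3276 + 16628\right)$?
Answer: $609235836$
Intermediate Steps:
$r = 609241536$ ($r = 30609 \cdot 19904 = 609241536$)
$v{\left(n,b \right)} = n + n^{2}$ ($v{\left(n,b \right)} = n^{2} + n = n + n^{2}$)
$r - v{\left(75,-113 \right)} = 609241536 - 75 \left(1 + 75\right) = 609241536 - 75 \cdot 76 = 609241536 - 5700 = 609235836$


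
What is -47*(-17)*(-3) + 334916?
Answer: 332519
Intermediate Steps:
-47*(-17)*(-3) + 334916 = 799*(-3) + 334916 = -2397 + 334916 = 332519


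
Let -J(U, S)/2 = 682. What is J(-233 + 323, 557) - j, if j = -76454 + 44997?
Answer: 30093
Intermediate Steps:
J(U, S) = -1364 (J(U, S) = -2*682 = -1364)
j = -31457
J(-233 + 323, 557) - j = -1364 - 1*(-31457) = -1364 + 31457 = 30093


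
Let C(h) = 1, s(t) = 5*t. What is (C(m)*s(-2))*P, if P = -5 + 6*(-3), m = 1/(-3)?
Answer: 230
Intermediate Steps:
m = -⅓ (m = 1*(-⅓) = -⅓ ≈ -0.33333)
P = -23 (P = -5 - 18 = -23)
(C(m)*s(-2))*P = (1*(5*(-2)))*(-23) = (1*(-10))*(-23) = -10*(-23) = 230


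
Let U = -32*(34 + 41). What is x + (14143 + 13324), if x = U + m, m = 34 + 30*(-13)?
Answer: 24711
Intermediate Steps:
m = -356 (m = 34 - 390 = -356)
U = -2400 (U = -32*75 = -2400)
x = -2756 (x = -2400 - 356 = -2756)
x + (14143 + 13324) = -2756 + (14143 + 13324) = -2756 + 27467 = 24711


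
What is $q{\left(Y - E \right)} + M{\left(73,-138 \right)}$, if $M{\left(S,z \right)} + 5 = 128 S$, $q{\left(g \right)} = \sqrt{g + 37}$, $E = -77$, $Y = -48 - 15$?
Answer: $9339 + \sqrt{51} \approx 9346.1$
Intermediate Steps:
$Y = -63$ ($Y = -48 - 15 = -63$)
$q{\left(g \right)} = \sqrt{37 + g}$
$M{\left(S,z \right)} = -5 + 128 S$
$q{\left(Y - E \right)} + M{\left(73,-138 \right)} = \sqrt{37 - -14} + \left(-5 + 128 \cdot 73\right) = \sqrt{37 + \left(-63 + 77\right)} + \left(-5 + 9344\right) = \sqrt{37 + 14} + 9339 = \sqrt{51} + 9339 = 9339 + \sqrt{51}$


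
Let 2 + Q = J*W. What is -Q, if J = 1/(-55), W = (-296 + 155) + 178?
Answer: 147/55 ≈ 2.6727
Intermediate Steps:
W = 37 (W = -141 + 178 = 37)
J = -1/55 ≈ -0.018182
Q = -147/55 (Q = -2 - 1/55*37 = -2 - 37/55 = -147/55 ≈ -2.6727)
-Q = -1*(-147/55) = 147/55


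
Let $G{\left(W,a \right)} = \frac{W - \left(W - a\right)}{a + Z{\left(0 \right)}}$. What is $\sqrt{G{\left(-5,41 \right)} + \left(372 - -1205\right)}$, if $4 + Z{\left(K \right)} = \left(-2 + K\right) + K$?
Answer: $\frac{2 \sqrt{483315}}{35} \approx 39.726$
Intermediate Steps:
$Z{\left(K \right)} = -6 + 2 K$ ($Z{\left(K \right)} = -4 + \left(\left(-2 + K\right) + K\right) = -4 + \left(-2 + 2 K\right) = -6 + 2 K$)
$G{\left(W,a \right)} = \frac{a}{-6 + a}$ ($G{\left(W,a \right)} = \frac{W - \left(W - a\right)}{a + \left(-6 + 2 \cdot 0\right)} = \frac{a}{a + \left(-6 + 0\right)} = \frac{a}{a - 6} = \frac{a}{-6 + a}$)
$\sqrt{G{\left(-5,41 \right)} + \left(372 - -1205\right)} = \sqrt{\frac{41}{-6 + 41} + \left(372 - -1205\right)} = \sqrt{\frac{41}{35} + \left(372 + 1205\right)} = \sqrt{41 \cdot \frac{1}{35} + 1577} = \sqrt{\frac{41}{35} + 1577} = \sqrt{\frac{55236}{35}} = \frac{2 \sqrt{483315}}{35}$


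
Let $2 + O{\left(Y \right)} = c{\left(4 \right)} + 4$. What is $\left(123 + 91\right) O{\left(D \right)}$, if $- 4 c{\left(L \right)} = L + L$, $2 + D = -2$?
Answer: $0$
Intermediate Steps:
$D = -4$ ($D = -2 - 2 = -4$)
$c{\left(L \right)} = - \frac{L}{2}$ ($c{\left(L \right)} = - \frac{L + L}{4} = - \frac{2 L}{4} = - \frac{L}{2}$)
$O{\left(Y \right)} = 0$ ($O{\left(Y \right)} = -2 + \left(\left(- \frac{1}{2}\right) 4 + 4\right) = -2 + \left(-2 + 4\right) = -2 + 2 = 0$)
$\left(123 + 91\right) O{\left(D \right)} = \left(123 + 91\right) 0 = 214 \cdot 0 = 0$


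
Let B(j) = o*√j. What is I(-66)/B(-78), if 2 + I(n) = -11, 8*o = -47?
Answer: -4*I*√78/141 ≈ -0.25055*I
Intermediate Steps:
o = -47/8 (o = (⅛)*(-47) = -47/8 ≈ -5.8750)
I(n) = -13 (I(n) = -2 - 11 = -13)
B(j) = -47*√j/8
I(-66)/B(-78) = -13*4*I*√78/1833 = -4*I*√78/141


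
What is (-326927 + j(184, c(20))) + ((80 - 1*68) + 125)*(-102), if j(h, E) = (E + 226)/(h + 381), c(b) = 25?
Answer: -192608814/565 ≈ -3.4090e+5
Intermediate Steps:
j(h, E) = (226 + E)/(381 + h)
(-326927 + j(184, c(20))) + ((80 - 1*68) + 125)*(-102) = (-326927 + (226 + 25)/(381 + 184)) + ((80 - 1*68) + 125)*(-102) = (-326927 + 251/565) + ((80 - 68) + 125)*(-102) = (-326927 + (1/565)*251) + (12 + 125)*(-102) = (-326927 + 251/565) + 137*(-102) = -184713504/565 - 13974 = -192608814/565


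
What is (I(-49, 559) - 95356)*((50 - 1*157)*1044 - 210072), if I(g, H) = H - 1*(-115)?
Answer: 30466773960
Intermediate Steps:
I(g, H) = 115 + H (I(g, H) = H + 115 = 115 + H)
(I(-49, 559) - 95356)*((50 - 1*157)*1044 - 210072) = ((115 + 559) - 95356)*((50 - 1*157)*1044 - 210072) = (674 - 95356)*((50 - 157)*1044 - 210072) = -94682*(-107*1044 - 210072) = -94682*(-111708 - 210072) = -94682*(-321780) = 30466773960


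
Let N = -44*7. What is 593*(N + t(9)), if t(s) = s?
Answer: -177307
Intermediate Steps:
N = -308
593*(N + t(9)) = 593*(-308 + 9) = 593*(-299) = -177307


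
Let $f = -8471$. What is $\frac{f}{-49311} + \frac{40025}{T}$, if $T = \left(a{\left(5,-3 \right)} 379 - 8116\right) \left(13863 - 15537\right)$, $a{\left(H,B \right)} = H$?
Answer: $\frac{10021141901}{57058053966} \approx 0.17563$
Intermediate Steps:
$T = 10413954$ ($T = \left(5 \cdot 379 - 8116\right) \left(13863 - 15537\right) = \left(1895 - 8116\right) \left(-1674\right) = \left(-6221\right) \left(-1674\right) = 10413954$)
$\frac{f}{-49311} + \frac{40025}{T} = - \frac{8471}{-49311} + \frac{40025}{10413954} = \left(-8471\right) \left(- \frac{1}{49311}\right) + 40025 \cdot \frac{1}{10413954} = \frac{8471}{49311} + \frac{40025}{10413954} = \frac{10021141901}{57058053966}$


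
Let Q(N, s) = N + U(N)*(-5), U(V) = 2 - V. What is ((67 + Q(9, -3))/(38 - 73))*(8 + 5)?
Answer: -1443/35 ≈ -41.229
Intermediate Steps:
Q(N, s) = -10 + 6*N (Q(N, s) = N + (2 - N)*(-5) = N + (-10 + 5*N) = -10 + 6*N)
((67 + Q(9, -3))/(38 - 73))*(8 + 5) = ((67 + (-10 + 6*9))/(38 - 73))*(8 + 5) = ((67 + (-10 + 54))/(-35))*13 = ((67 + 44)*(-1/35))*13 = (111*(-1/35))*13 = -111/35*13 = -1443/35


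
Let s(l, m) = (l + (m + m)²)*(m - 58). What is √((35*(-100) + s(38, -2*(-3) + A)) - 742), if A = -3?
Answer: 2*I*√2078 ≈ 91.17*I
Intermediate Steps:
s(l, m) = (-58 + m)*(l + 4*m²) (s(l, m) = (l + (2*m)²)*(-58 + m) = (l + 4*m²)*(-58 + m) = (-58 + m)*(l + 4*m²))
√((35*(-100) + s(38, -2*(-3) + A)) - 742) = √((35*(-100) + (-232*(-2*(-3) - 3)² - 58*38 + 4*(-2*(-3) - 3)³ + 38*(-2*(-3) - 3))) - 742) = √((-3500 + (-232*(6 - 3)² - 2204 + 4*(6 - 3)³ + 38*(6 - 3))) - 742) = √((-3500 + (-232*3² - 2204 + 4*3³ + 38*3)) - 742) = √((-3500 + (-232*9 - 2204 + 4*27 + 114)) - 742) = √((-3500 + (-2088 - 2204 + 108 + 114)) - 742) = √((-3500 - 4070) - 742) = √(-7570 - 742) = √(-8312) = 2*I*√2078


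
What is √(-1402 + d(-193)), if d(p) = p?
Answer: I*√1595 ≈ 39.937*I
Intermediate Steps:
√(-1402 + d(-193)) = √(-1402 - 193) = √(-1595) = I*√1595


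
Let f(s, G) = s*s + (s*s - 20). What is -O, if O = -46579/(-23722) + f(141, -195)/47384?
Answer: -787464765/281010812 ≈ -2.8023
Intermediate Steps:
f(s, G) = -20 + 2*s² (f(s, G) = s² + (s² - 20) = s² + (-20 + s²) = -20 + 2*s²)
O = 787464765/281010812 (O = -46579/(-23722) + (-20 + 2*141²)/47384 = -46579*(-1/23722) + (-20 + 2*19881)*(1/47384) = 46579/23722 + (-20 + 39762)*(1/47384) = 46579/23722 + 39742*(1/47384) = 46579/23722 + 19871/23692 = 787464765/281010812 ≈ 2.8023)
-O = -1*787464765/281010812 = -787464765/281010812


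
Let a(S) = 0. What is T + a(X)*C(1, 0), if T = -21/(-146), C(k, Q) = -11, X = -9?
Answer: 21/146 ≈ 0.14384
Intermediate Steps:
T = 21/146 (T = -21*(-1/146) = 21/146 ≈ 0.14384)
T + a(X)*C(1, 0) = 21/146 + 0*(-11) = 21/146 + 0 = 21/146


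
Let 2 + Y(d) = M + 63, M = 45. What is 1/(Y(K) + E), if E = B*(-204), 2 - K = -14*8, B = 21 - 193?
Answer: 1/35194 ≈ 2.8414e-5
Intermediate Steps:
B = -172
K = 114 (K = 2 - (-14)*8 = 2 - 1*(-112) = 2 + 112 = 114)
Y(d) = 106 (Y(d) = -2 + (45 + 63) = -2 + 108 = 106)
E = 35088 (E = -172*(-204) = 35088)
1/(Y(K) + E) = 1/(106 + 35088) = 1/35194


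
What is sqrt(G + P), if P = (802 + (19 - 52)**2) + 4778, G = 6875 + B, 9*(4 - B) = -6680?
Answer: 2*sqrt(32153)/3 ≈ 119.54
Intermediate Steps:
B = 6716/9 (B = 4 - 1/9*(-6680) = 4 + 6680/9 = 6716/9 ≈ 746.22)
G = 68591/9 (G = 6875 + 6716/9 = 68591/9 ≈ 7621.2)
P = 6669 (P = (802 + (-33)**2) + 4778 = (802 + 1089) + 4778 = 1891 + 4778 = 6669)
sqrt(G + P) = sqrt(68591/9 + 6669) = sqrt(128612/9) = 2*sqrt(32153)/3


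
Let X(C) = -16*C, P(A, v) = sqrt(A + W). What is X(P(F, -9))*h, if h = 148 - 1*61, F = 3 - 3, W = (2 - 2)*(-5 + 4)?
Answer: 0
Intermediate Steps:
W = 0 (W = 0*(-1) = 0)
F = 0
P(A, v) = sqrt(A) (P(A, v) = sqrt(A + 0) = sqrt(A))
h = 87 (h = 148 - 61 = 87)
X(P(F, -9))*h = -16*sqrt(0)*87 = -16*0*87 = 0*87 = 0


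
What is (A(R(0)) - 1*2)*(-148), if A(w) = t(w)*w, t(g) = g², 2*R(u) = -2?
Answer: 444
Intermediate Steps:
R(u) = -1 (R(u) = (½)*(-2) = -1)
A(w) = w³ (A(w) = w²*w = w³)
(A(R(0)) - 1*2)*(-148) = ((-1)³ - 1*2)*(-148) = (-1 - 2)*(-148) = -3*(-148) = 444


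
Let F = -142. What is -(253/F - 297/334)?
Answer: 31669/11857 ≈ 2.6709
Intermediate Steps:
-(253/F - 297/334) = -(253/(-142) - 297/334) = -(253*(-1/142) - 297*1/334) = -(-253/142 - 297/334) = -1*(-31669/11857) = 31669/11857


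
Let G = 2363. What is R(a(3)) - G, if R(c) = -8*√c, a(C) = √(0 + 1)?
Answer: -2371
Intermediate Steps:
a(C) = 1 (a(C) = √1 = 1)
R(a(3)) - G = -8*√1 - 1*2363 = -8*1 - 2363 = -8 - 2363 = -2371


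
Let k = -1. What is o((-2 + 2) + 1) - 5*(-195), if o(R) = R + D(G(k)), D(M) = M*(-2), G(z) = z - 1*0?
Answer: 978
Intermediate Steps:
G(z) = z (G(z) = z + 0 = z)
D(M) = -2*M
o(R) = 2 + R (o(R) = R - 2*(-1) = R + 2 = 2 + R)
o((-2 + 2) + 1) - 5*(-195) = (2 + ((-2 + 2) + 1)) - 5*(-195) = (2 + (0 + 1)) + 975 = (2 + 1) + 975 = 3 + 975 = 978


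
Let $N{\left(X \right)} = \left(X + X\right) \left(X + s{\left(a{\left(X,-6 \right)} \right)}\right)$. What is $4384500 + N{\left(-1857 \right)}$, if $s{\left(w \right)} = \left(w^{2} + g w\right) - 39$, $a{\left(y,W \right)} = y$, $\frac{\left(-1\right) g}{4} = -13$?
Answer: $-12437474646$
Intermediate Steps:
$g = 52$ ($g = \left(-4\right) \left(-13\right) = 52$)
$s{\left(w \right)} = -39 + w^{2} + 52 w$ ($s{\left(w \right)} = \left(w^{2} + 52 w\right) - 39 = -39 + w^{2} + 52 w$)
$N{\left(X \right)} = 2 X \left(-39 + X^{2} + 53 X\right)$ ($N{\left(X \right)} = \left(X + X\right) \left(X + \left(-39 + X^{2} + 52 X\right)\right) = 2 X \left(-39 + X^{2} + 53 X\right)$)
$4384500 + N{\left(-1857 \right)} = 4384500 + 2 \left(-1857\right) \left(-39 + \left(-1857\right)^{2} + 53 \left(-1857\right)\right) = 4384500 + 2 \left(-1857\right) \left(-39 + 3448449 - 98421\right) = 4384500 + 2 \left(-1857\right) 3349989 = 4384500 - 12441859146 = -12437474646$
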